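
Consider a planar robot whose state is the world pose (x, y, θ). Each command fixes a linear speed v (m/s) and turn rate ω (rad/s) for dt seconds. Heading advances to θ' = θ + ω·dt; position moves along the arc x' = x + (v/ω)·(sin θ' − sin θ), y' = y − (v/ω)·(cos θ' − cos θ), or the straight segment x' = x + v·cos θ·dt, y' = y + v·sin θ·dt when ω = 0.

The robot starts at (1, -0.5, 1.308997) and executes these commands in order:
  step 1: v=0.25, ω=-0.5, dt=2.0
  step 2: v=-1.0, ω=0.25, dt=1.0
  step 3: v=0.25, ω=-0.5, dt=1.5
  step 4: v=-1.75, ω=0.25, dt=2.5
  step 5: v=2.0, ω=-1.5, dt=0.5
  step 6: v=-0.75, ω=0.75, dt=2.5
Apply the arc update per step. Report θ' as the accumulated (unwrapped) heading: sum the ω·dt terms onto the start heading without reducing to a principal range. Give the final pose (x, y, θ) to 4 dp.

(-3.8220, -1.9082, 1.5590)

step 1: θ'=0.3090 (R=-0.5000) → pose (1.3309, -0.1531, 0.3090)
step 2: θ'=0.5590 (R=-4.0000) → pose (0.4260, -0.5725, 0.5590)
step 3: θ'=-0.1910 (R=-0.5000) → pose (0.7861, -0.5055, -0.1910)
step 4: θ'=0.4340 (R=-7.0000) → pose (-3.4863, -1.0271, 0.4340)
step 5: θ'=-0.3160 (R=-1.3333) → pose (-2.5113, -0.9695, -0.3160)
step 6: θ'=1.5590 (R=-1.0000) → pose (-3.8220, -1.9082, 1.5590)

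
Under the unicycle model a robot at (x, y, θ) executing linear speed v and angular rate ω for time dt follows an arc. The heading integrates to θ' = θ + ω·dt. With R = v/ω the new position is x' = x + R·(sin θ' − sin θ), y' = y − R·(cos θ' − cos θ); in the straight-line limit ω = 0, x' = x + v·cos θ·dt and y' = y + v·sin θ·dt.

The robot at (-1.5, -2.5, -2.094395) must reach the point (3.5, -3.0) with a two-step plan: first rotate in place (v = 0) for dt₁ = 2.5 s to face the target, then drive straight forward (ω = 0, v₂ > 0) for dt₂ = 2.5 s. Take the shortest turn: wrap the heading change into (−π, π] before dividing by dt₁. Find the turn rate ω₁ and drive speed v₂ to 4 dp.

heading to target = atan2(-3−-2.5, 3.5−-1.5) = -0.0997
Δθ = wrap(-0.0997 − -2.0944) = 1.9947; ω₁ = Δθ/dt₁ = 0.7979
distance = √((3.5−-1.5)² + (-3−-2.5)²) = 5.0249; v₂ = distance/dt₂ = 2.0100

ω₁ = 0.7979, v₂ = 2.0100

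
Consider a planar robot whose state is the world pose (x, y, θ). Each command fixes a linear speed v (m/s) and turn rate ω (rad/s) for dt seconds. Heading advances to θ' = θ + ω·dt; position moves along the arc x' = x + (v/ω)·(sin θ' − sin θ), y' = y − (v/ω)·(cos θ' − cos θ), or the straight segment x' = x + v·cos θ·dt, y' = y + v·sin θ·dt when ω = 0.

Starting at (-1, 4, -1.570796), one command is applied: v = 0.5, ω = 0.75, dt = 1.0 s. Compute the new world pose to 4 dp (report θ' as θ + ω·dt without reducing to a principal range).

(-0.8211, 3.5456, -0.8208)

θ' = -1.5708 + 0.75·1.0 = -0.8208
R = v/ω = 0.5/0.75 = 0.6667
x' = -1 + 0.6667·(sin -0.8208 − sin -1.5708) = -0.8211
y' = 4 − 0.6667·(cos -0.8208 − cos -1.5708) = 3.5456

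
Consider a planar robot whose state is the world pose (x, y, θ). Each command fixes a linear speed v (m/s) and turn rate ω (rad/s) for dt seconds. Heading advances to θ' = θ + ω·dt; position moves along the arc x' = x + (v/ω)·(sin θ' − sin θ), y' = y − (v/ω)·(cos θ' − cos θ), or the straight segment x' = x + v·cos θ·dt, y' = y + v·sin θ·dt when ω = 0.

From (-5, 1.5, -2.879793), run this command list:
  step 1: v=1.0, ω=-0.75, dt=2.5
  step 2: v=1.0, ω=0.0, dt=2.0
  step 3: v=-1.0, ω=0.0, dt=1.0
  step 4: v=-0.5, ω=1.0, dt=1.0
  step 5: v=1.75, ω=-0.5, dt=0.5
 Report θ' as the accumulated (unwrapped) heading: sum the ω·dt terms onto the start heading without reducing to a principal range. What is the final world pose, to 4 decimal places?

(-7.0686, 4.0007, -4.0048)

step 1: θ'=-4.7548 (R=-1.3333) → pose (-6.6772, 2.8444, -4.7548)
step 2: θ'=-4.7548 (straight) → pose (-6.5924, 4.8426, -4.7548)
step 3: θ'=-4.7548 (straight) → pose (-6.6348, 3.8435, -4.7548)
step 4: θ'=-3.7548 (R=-0.5000) → pose (-6.4230, 3.4134, -3.7548)
step 5: θ'=-4.0048 (R=-3.5000) → pose (-7.0686, 4.0007, -4.0048)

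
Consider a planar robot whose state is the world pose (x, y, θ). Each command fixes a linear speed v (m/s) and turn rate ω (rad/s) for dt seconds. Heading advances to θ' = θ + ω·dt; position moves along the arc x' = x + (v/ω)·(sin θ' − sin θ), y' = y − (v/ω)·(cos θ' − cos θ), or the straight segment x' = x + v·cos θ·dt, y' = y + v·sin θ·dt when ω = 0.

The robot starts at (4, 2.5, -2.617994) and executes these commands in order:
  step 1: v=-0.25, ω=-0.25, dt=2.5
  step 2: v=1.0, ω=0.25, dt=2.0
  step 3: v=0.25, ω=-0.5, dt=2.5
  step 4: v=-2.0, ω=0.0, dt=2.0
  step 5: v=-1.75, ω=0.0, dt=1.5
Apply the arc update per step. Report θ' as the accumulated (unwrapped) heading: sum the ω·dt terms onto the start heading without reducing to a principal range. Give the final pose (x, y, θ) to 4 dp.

step 1: θ'=-3.2430 (R=1.0000) → pose (4.6012, 2.6288, -3.2430)
step 2: θ'=-2.7430 (R=4.0000) → pose (2.6438, 2.3358, -2.7430)
step 3: θ'=-3.9930 (R=-0.5000) → pose (2.0736, 2.4671, -3.9930)
step 4: θ'=-3.9930 (straight) → pose (4.7094, -0.5417, -3.9930)
step 5: θ'=-3.9930 (straight) → pose (6.4391, -2.5162, -3.9930)

(6.4391, -2.5162, -3.9930)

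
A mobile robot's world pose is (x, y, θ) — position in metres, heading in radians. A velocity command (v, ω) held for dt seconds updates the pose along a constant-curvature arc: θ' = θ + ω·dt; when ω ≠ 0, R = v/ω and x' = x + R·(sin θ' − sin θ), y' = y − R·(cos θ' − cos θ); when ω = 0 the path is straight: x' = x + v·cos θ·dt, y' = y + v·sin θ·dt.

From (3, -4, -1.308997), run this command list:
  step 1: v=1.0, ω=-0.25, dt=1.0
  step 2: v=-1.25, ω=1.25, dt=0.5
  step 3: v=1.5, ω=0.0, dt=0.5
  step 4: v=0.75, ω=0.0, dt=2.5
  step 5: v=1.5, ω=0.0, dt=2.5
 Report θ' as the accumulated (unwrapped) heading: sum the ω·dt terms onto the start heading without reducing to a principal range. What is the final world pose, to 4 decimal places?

step 1: θ'=-1.5590 (R=-4.0000) → pose (3.1360, -4.9881, -1.5590)
step 2: θ'=-0.9340 (R=-1.0000) → pose (2.9401, -4.4053, -0.9340)
step 3: θ'=-0.9340 (straight) → pose (3.3861, -5.0083, -0.9340)
step 4: θ'=-0.9340 (straight) → pose (4.5010, -6.5158, -0.9340)
step 5: θ'=-0.9340 (straight) → pose (6.7308, -9.5308, -0.9340)

(6.7308, -9.5308, -0.9340)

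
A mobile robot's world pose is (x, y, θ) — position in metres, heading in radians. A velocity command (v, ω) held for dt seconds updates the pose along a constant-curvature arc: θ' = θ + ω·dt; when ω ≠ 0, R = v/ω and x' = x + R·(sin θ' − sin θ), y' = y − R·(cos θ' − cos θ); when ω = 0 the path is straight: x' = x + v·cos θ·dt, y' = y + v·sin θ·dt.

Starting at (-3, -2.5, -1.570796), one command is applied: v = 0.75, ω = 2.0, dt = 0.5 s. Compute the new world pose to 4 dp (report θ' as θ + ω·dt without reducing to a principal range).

(-2.8276, -2.8156, -0.5708)

θ' = -1.5708 + 2.0·0.5 = -0.5708
R = v/ω = 0.75/2.0 = 0.3750
x' = -3 + 0.3750·(sin -0.5708 − sin -1.5708) = -2.8276
y' = -2.5 − 0.3750·(cos -0.5708 − cos -1.5708) = -2.8156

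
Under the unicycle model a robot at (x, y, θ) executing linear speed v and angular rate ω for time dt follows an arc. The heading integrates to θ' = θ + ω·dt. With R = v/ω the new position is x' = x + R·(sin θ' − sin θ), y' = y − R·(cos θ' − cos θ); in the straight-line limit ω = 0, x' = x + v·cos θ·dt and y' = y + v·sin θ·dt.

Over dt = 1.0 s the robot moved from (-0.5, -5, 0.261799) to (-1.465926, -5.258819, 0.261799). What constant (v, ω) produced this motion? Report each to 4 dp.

v = -1.0000, ω = 0.0000

Δθ = 0.261799 − 0.261799 = 0.000000
ω = Δθ/dt = 0.000000/1.0 = 0.0000
ω = 0 → v = (Δx·cos θ + Δy·sin θ)/dt = -1.0000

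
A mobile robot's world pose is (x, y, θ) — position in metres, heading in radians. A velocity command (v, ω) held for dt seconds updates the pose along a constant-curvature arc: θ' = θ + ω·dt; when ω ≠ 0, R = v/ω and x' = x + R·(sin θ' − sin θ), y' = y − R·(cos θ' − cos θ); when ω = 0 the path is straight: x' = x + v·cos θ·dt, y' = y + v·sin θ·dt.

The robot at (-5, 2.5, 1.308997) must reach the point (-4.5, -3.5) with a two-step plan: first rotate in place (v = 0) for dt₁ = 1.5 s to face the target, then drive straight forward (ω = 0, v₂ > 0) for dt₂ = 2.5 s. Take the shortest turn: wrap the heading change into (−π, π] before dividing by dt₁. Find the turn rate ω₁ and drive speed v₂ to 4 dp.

heading to target = atan2(-3.5−2.5, -4.5−-5) = -1.4877
Δθ = wrap(-1.4877 − 1.3090) = -2.7967; ω₁ = Δθ/dt₁ = -1.8644
distance = √((-4.5−-5)² + (-3.5−2.5)²) = 6.0208; v₂ = distance/dt₂ = 2.4083

ω₁ = -1.8644, v₂ = 2.4083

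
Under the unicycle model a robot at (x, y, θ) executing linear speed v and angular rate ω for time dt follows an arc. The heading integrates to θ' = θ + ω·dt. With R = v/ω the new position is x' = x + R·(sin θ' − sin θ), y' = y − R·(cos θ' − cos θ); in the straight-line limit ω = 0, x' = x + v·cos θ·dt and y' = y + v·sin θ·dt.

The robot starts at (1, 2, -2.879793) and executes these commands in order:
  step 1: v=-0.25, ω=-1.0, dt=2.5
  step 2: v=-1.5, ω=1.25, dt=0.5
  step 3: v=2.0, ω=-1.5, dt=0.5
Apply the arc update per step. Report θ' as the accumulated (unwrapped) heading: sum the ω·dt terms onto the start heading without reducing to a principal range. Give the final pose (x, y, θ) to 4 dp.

(1.4006, 1.8048, -5.5048)

step 1: θ'=-5.3798 (R=0.2500) → pose (1.2611, 1.6038, -5.3798)
step 2: θ'=-4.7548 (R=-1.2000) → pose (1.0047, 0.9119, -4.7548)
step 3: θ'=-5.5048 (R=-1.3333) → pose (1.4006, 1.8048, -5.5048)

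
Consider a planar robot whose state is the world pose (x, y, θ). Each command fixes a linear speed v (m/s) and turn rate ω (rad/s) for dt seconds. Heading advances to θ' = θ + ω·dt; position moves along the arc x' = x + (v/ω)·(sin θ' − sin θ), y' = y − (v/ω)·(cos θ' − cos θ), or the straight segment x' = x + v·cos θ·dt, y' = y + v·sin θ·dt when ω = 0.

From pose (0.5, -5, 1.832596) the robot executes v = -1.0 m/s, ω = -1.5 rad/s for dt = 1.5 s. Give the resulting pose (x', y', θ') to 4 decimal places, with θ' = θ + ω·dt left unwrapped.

(-0.4142, -5.7820, -0.4174)

θ' = 1.8326 + -1.5·1.5 = -0.4174
R = v/ω = -1.0/-1.5 = 0.6667
x' = 0.5 + 0.6667·(sin -0.4174 − sin 1.8326) = -0.4142
y' = -5 − 0.6667·(cos -0.4174 − cos 1.8326) = -5.7820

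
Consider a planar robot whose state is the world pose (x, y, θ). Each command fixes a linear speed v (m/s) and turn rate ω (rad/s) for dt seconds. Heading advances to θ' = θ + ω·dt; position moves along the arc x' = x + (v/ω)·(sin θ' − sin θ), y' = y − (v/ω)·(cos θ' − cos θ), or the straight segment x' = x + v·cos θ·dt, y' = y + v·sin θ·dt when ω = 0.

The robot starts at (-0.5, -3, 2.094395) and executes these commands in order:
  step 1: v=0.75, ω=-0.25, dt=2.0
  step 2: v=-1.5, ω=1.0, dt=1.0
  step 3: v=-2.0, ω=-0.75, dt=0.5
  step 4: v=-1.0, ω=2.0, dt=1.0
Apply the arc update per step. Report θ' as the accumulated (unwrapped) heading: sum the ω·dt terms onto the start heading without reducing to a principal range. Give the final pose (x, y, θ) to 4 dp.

(1.3947, -3.4174, 4.2194)

step 1: θ'=1.5944 (R=-3.0000) → pose (-0.9011, -1.5708, 1.5944)
step 2: θ'=2.5944 (R=-1.5000) → pose (-0.1820, -2.8164, 2.5944)
step 3: θ'=2.2194 (R=2.6667) → pose (0.5557, -3.4828, 2.2194)
step 4: θ'=4.2194 (R=-0.5000) → pose (1.3947, -3.4174, 4.2194)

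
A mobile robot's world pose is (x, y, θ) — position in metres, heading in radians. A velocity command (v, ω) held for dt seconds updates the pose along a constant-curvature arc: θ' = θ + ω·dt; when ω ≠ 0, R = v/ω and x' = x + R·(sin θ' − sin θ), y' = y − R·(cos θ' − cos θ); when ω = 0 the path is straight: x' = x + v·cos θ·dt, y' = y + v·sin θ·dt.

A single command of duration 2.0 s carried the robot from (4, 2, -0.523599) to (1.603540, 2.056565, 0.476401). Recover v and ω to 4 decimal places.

v = -1.2500, ω = 0.5000

Δθ = 0.476401 − -0.523599 = 1.000000
ω = Δθ/dt = 1.000000/2.0 = 0.5000
R = Δx/(sin θ' − sin θ) = -2.5000
v = R·ω = -2.5000·0.5000 = -1.2500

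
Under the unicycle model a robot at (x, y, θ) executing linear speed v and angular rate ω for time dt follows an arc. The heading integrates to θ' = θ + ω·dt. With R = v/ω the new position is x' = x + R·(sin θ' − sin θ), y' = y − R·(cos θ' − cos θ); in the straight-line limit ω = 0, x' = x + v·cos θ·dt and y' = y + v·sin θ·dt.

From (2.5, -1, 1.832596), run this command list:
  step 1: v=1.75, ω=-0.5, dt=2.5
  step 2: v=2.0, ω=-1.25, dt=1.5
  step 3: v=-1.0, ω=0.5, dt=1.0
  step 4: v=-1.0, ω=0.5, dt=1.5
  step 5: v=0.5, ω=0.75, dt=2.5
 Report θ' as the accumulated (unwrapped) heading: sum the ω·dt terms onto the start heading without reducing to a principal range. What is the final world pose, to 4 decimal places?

step 1: θ'=0.5826 (R=-3.5000) → pose (3.9551, 2.8285, 0.5826)
step 2: θ'=-1.2924 (R=-1.6000) → pose (6.3738, 1.9321, -1.2924)
step 3: θ'=-0.7924 (R=-2.0000) → pose (5.8749, 2.7868, -0.7924)
step 4: θ'=-0.0424 (R=-2.0000) → pose (4.5356, 3.3807, -0.0424)
step 5: θ'=1.8326 (R=0.6667) → pose (5.2078, 4.2193, 1.8326)

(5.2078, 4.2193, 1.8326)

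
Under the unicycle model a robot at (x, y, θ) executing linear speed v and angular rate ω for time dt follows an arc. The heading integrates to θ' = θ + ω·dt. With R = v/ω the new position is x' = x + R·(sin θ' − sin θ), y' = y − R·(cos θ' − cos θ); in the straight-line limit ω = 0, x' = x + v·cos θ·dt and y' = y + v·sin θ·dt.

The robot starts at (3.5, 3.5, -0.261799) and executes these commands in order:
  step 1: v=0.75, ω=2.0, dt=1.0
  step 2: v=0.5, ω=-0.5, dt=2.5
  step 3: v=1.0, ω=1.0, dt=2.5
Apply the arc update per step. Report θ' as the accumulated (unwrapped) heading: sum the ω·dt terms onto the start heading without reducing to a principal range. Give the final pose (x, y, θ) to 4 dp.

(4.1676, 6.8459, 2.9882)

step 1: θ'=1.7382 (R=0.3750) → pose (3.9668, 3.9247, 1.7382)
step 2: θ'=0.4882 (R=-1.0000) → pose (4.4838, 4.9745, 0.4882)
step 3: θ'=2.9882 (R=1.0000) → pose (4.1676, 6.8459, 2.9882)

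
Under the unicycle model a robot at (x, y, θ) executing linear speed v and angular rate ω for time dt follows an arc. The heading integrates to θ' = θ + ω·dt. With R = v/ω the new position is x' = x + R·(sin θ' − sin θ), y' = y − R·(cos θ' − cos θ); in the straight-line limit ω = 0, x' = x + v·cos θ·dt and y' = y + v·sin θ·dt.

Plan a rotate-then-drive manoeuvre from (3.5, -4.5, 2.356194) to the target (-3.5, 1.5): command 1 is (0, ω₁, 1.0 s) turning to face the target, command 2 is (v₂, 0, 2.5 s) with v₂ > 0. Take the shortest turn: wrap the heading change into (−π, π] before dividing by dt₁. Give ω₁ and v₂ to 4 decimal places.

ω₁ = 0.0768, v₂ = 3.6878

heading to target = atan2(1.5−-4.5, -3.5−3.5) = 2.4330
Δθ = wrap(2.4330 − 2.3562) = 0.0768; ω₁ = Δθ/dt₁ = 0.0768
distance = √((-3.5−3.5)² + (1.5−-4.5)²) = 9.2195; v₂ = distance/dt₂ = 3.6878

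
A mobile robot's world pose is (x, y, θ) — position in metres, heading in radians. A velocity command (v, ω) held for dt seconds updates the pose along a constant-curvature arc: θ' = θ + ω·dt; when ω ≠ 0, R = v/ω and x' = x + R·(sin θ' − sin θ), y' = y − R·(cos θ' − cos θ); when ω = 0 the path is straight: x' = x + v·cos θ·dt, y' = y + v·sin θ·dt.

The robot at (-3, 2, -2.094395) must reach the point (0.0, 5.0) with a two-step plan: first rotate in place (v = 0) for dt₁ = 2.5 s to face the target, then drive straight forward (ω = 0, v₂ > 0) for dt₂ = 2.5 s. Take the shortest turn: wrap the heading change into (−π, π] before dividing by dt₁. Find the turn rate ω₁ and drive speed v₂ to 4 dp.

ω₁ = 1.1519, v₂ = 1.6971

heading to target = atan2(5−2, 0−-3) = 0.7854
Δθ = wrap(0.7854 − -2.0944) = 2.8798; ω₁ = Δθ/dt₁ = 1.1519
distance = √((0−-3)² + (5−2)²) = 4.2426; v₂ = distance/dt₂ = 1.6971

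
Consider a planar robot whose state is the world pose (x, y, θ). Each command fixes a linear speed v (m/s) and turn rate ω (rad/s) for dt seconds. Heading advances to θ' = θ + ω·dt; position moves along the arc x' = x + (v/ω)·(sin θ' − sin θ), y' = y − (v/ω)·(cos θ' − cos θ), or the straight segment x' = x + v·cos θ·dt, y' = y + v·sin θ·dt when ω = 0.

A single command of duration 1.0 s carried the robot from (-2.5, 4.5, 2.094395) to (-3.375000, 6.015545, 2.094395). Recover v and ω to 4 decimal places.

Δθ = 2.094395 − 2.094395 = 0.000000
ω = Δθ/dt = 0.000000/1.0 = 0.0000
ω = 0 → v = (Δx·cos θ + Δy·sin θ)/dt = 1.7500

v = 1.7500, ω = 0.0000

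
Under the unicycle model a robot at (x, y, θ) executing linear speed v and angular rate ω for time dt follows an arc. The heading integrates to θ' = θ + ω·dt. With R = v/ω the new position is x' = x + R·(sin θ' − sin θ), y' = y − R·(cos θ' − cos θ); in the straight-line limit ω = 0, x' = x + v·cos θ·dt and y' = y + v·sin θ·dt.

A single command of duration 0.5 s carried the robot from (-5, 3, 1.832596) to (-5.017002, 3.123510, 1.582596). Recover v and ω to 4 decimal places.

v = 0.2500, ω = -0.5000

Δθ = 1.582596 − 1.832596 = -0.250000
ω = Δθ/dt = -0.250000/0.5 = -0.5000
R = −Δy/(cos θ' − cos θ) = -0.5000
v = R·ω = -0.5000·-0.5000 = 0.2500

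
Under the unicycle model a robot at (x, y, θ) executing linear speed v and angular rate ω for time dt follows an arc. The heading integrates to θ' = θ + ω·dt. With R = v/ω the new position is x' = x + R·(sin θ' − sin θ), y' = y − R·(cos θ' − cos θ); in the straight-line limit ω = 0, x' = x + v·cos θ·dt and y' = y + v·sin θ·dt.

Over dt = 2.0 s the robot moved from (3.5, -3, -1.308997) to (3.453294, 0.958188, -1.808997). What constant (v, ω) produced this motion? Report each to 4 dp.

v = -2.0000, ω = -0.2500

Δθ = -1.808997 − -1.308997 = -0.500000
ω = Δθ/dt = -0.500000/2.0 = -0.2500
R = −Δy/(cos θ' − cos θ) = 8.0000
v = R·ω = 8.0000·-0.2500 = -2.0000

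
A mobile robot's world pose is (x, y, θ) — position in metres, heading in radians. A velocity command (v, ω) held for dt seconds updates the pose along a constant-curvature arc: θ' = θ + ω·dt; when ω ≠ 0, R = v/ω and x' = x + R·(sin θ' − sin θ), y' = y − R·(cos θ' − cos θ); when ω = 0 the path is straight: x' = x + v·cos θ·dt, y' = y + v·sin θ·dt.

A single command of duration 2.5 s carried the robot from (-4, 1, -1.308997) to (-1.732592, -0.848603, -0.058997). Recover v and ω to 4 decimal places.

v = 1.2500, ω = 0.5000

Δθ = -0.058997 − -1.308997 = 1.250000
ω = Δθ/dt = 1.250000/2.5 = 0.5000
R = Δx/(sin θ' − sin θ) = 2.5000
v = R·ω = 2.5000·0.5000 = 1.2500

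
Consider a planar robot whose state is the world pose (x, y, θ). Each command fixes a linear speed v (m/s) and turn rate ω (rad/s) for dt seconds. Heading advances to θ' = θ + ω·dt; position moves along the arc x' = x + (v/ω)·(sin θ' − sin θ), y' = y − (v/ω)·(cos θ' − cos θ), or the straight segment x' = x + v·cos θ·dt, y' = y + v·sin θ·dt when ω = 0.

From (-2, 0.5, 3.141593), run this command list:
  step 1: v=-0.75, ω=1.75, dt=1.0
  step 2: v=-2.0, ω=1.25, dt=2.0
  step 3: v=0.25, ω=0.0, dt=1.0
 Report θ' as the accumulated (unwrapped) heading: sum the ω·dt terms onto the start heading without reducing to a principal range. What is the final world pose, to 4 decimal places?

step 1: θ'=4.8916 (R=-0.4286) → pose (-1.5783, 1.0050, 4.8916)
step 2: θ'=7.3916 (R=-1.6000) → pose (-4.5847, 1.4335, 7.3916)
step 3: θ'=7.3916 (straight) → pose (-4.4731, 1.6573, 7.3916)

(-4.4731, 1.6573, 7.3916)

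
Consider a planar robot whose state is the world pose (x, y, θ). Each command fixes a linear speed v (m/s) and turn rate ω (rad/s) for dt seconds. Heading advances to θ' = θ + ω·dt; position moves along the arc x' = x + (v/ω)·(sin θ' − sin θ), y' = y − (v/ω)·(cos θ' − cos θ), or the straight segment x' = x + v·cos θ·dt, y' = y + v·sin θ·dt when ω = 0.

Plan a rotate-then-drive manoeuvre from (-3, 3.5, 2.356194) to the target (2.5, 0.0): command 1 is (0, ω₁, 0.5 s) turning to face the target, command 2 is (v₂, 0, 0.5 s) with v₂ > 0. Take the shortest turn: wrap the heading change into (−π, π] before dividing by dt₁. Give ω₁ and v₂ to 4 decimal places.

heading to target = atan2(0−3.5, 2.5−-3) = -0.5667
Δθ = wrap(-0.5667 − 2.3562) = -2.9229; ω₁ = Δθ/dt₁ = -5.8458
distance = √((2.5−-3)² + (0−3.5)²) = 6.5192; v₂ = distance/dt₂ = 13.0384

ω₁ = -5.8458, v₂ = 13.0384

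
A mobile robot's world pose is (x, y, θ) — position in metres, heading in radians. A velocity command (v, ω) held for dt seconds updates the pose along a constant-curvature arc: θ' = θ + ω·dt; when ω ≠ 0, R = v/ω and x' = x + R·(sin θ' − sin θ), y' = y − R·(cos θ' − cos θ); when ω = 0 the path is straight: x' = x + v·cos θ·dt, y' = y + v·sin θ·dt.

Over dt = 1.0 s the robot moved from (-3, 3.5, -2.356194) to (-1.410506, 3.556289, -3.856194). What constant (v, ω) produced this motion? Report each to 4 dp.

v = -1.7500, ω = -1.5000

Δθ = -3.856194 − -2.356194 = -1.500000
ω = Δθ/dt = -1.500000/1.0 = -1.5000
R = Δx/(sin θ' − sin θ) = 1.1667
v = R·ω = 1.1667·-1.5000 = -1.7500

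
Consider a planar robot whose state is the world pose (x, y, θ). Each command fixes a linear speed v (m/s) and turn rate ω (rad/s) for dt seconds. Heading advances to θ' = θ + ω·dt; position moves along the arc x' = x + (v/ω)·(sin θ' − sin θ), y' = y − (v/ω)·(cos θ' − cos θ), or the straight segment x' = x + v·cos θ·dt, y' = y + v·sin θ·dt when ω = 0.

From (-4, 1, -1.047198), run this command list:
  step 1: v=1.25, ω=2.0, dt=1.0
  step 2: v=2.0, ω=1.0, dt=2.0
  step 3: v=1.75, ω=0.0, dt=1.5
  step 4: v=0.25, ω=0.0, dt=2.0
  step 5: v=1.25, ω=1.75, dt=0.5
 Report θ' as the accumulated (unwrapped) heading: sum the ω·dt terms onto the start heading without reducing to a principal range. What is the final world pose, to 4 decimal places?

step 1: θ'=0.9528 (R=0.6250) → pose (-2.9493, 0.9504, 0.9528)
step 2: θ'=2.9528 (R=2.0000) → pose (-4.2041, 4.0736, 2.9528)
step 3: θ'=2.9528 (straight) → pose (-6.7824, 4.5663, 2.9528)
step 4: θ'=2.9528 (straight) → pose (-7.2735, 4.6601, 2.9528)
step 5: θ'=3.8278 (R=0.7143) → pose (-7.8602, 4.5111, 3.8278)

(-7.8602, 4.5111, 3.8278)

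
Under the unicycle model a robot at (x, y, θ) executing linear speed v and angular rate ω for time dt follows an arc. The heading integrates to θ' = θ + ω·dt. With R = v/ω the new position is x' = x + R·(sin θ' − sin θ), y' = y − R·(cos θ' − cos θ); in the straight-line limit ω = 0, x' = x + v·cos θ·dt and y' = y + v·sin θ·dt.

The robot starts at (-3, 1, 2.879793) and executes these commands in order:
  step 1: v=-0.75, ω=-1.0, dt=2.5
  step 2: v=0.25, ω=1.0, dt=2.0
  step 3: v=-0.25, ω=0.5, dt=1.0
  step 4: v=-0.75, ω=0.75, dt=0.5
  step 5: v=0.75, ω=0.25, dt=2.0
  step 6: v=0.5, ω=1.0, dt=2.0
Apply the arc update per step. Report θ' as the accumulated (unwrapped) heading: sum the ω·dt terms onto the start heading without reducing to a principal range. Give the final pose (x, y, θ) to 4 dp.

step 1: θ'=0.3798 (R=0.7500) → pose (-2.9161, -0.4210, 0.3798)
step 2: θ'=2.3798 (R=0.2500) → pose (-2.8362, -0.0079, 2.3798)
step 3: θ'=2.8798 (R=-0.5000) → pose (-2.6205, -0.1291, 2.8798)
step 4: θ'=3.2548 (R=-1.0000) → pose (-2.2487, -0.1568, 3.2548)
step 5: θ'=3.7548 (R=3.0000) → pose (-3.6363, -0.6841, 3.7548)
step 6: θ'=5.7548 (R=0.5000) → pose (-3.6006, -1.5248, 5.7548)

(-3.6006, -1.5248, 5.7548)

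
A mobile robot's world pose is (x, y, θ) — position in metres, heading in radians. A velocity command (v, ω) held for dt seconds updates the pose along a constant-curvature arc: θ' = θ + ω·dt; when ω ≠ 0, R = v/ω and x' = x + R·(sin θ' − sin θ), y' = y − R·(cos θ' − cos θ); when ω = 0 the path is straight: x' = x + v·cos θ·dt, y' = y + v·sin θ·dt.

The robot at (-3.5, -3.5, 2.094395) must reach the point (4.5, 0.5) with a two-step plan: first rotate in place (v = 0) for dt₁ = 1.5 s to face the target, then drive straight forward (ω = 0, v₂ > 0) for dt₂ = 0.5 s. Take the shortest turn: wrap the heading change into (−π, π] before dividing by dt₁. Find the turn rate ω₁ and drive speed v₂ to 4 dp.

heading to target = atan2(0.5−-3.5, 4.5−-3.5) = 0.4636
Δθ = wrap(0.4636 − 2.0944) = -1.6307; ω₁ = Δθ/dt₁ = -1.0872
distance = √((4.5−-3.5)² + (0.5−-3.5)²) = 8.9443; v₂ = distance/dt₂ = 17.8885

ω₁ = -1.0872, v₂ = 17.8885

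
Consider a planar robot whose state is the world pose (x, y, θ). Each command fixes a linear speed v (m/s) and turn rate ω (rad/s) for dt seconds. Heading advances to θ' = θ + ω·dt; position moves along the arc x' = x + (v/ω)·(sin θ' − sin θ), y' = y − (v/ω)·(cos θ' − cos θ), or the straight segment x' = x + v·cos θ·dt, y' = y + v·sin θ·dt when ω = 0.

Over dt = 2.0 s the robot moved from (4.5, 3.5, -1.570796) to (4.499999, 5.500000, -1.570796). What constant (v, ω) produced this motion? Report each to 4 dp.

v = -1.0000, ω = 0.0000

Δθ = -1.570796 − -1.570796 = 0.000000
ω = Δθ/dt = 0.000000/2.0 = 0.0000
ω = 0 → v = (Δx·cos θ + Δy·sin θ)/dt = -1.0000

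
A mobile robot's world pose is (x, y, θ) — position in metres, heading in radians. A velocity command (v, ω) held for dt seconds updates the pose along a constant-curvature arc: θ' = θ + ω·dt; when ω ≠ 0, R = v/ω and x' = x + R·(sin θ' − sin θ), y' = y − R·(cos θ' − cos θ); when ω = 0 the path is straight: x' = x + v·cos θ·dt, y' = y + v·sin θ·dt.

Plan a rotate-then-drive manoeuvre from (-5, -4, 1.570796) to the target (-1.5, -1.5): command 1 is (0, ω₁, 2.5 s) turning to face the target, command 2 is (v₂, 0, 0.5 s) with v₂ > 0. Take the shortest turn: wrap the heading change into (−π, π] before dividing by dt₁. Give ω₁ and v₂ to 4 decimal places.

heading to target = atan2(-1.5−-4, -1.5−-5) = 0.6202
Δθ = wrap(0.6202 − 1.5708) = -0.9505; ω₁ = Δθ/dt₁ = -0.3802
distance = √((-1.5−-5)² + (-1.5−-4)²) = 4.3012; v₂ = distance/dt₂ = 8.6023

ω₁ = -0.3802, v₂ = 8.6023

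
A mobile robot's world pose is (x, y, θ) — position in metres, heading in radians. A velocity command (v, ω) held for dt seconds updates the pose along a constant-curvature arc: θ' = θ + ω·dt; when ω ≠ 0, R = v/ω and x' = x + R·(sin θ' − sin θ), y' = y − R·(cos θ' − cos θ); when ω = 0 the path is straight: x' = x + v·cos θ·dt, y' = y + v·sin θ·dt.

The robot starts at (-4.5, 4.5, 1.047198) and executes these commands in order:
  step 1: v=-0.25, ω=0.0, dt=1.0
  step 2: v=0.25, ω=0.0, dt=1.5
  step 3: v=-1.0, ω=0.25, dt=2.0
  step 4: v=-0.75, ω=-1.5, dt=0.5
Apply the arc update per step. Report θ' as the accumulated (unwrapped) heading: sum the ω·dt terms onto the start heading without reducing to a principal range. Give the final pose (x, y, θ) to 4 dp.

step 1: θ'=1.0472 (straight) → pose (-4.6250, 4.2835, 1.0472)
step 2: θ'=1.0472 (straight) → pose (-4.4375, 4.6083, 1.0472)
step 3: θ'=1.5472 (R=-4.0000) → pose (-4.9723, 2.7026, 1.5472)
step 4: θ'=0.7972 (R=0.5000) → pose (-5.1144, 2.3651, 0.7972)

(-5.1144, 2.3651, 0.7972)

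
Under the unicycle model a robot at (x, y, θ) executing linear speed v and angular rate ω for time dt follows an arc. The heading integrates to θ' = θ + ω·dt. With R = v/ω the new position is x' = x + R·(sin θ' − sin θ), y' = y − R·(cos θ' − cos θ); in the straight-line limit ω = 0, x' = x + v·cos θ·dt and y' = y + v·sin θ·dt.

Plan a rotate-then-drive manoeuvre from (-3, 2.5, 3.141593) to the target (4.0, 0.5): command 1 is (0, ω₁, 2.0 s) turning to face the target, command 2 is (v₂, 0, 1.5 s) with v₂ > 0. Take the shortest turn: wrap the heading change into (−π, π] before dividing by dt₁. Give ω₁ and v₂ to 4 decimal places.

ω₁ = 1.4316, v₂ = 4.8534

heading to target = atan2(0.5−2.5, 4−-3) = -0.2783
Δθ = wrap(-0.2783 − 3.1416) = 2.8633; ω₁ = Δθ/dt₁ = 1.4316
distance = √((4−-3)² + (0.5−2.5)²) = 7.2801; v₂ = distance/dt₂ = 4.8534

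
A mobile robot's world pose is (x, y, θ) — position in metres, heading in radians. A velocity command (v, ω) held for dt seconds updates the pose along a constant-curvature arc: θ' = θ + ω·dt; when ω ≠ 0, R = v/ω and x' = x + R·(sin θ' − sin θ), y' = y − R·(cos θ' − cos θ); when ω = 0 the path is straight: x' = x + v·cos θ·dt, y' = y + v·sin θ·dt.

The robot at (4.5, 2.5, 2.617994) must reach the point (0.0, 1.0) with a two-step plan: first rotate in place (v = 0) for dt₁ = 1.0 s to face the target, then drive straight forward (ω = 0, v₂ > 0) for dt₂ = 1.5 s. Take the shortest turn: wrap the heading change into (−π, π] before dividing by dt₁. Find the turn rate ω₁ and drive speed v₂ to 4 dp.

ω₁ = 0.8453, v₂ = 3.1623

heading to target = atan2(1−2.5, 0−4.5) = -2.8198
Δθ = wrap(-2.8198 − 2.6180) = 0.8453; ω₁ = Δθ/dt₁ = 0.8453
distance = √((0−4.5)² + (1−2.5)²) = 4.7434; v₂ = distance/dt₂ = 3.1623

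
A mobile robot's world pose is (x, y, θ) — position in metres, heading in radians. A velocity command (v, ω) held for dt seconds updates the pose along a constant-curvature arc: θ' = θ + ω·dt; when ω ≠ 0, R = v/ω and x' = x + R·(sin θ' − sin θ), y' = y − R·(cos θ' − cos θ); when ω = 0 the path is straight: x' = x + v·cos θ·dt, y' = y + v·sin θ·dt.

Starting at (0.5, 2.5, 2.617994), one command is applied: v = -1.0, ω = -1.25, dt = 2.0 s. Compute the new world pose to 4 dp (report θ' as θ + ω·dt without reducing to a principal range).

θ' = 2.6180 + -1.25·2.0 = 0.1180
R = v/ω = -1.0/-1.25 = 0.8000
x' = 0.5 + 0.8000·(sin 0.1180 − sin 2.6180) = 0.1942
y' = 2.5 − 0.8000·(cos 0.1180 − cos 2.6180) = 1.0127

(0.1942, 1.0127, 0.1180)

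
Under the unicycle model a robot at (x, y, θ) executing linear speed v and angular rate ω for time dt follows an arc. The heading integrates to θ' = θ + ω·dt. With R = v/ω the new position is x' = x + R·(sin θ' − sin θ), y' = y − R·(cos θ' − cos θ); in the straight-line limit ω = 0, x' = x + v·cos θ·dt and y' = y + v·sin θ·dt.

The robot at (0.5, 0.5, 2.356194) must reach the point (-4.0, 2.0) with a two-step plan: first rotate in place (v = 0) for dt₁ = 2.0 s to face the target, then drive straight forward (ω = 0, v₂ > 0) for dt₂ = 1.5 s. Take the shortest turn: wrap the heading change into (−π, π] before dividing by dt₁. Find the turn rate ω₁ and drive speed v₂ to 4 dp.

ω₁ = 0.2318, v₂ = 3.1623

heading to target = atan2(2−0.5, -4−0.5) = 2.8198
Δθ = wrap(2.8198 − 2.3562) = 0.4636; ω₁ = Δθ/dt₁ = 0.2318
distance = √((-4−0.5)² + (2−0.5)²) = 4.7434; v₂ = distance/dt₂ = 3.1623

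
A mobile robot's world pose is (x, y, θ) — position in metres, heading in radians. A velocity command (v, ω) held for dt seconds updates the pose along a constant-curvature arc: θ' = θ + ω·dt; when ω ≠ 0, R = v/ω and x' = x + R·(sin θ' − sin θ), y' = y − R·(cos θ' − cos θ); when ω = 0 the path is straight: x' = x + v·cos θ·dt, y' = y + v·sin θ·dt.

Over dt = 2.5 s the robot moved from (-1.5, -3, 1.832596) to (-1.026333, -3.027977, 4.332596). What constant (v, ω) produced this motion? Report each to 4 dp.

Δθ = 4.332596 − 1.832596 = 2.500000
ω = Δθ/dt = 2.500000/2.5 = 1.0000
R = Δx/(sin θ' − sin θ) = -0.2500
v = R·ω = -0.2500·1.0000 = -0.2500

v = -0.2500, ω = 1.0000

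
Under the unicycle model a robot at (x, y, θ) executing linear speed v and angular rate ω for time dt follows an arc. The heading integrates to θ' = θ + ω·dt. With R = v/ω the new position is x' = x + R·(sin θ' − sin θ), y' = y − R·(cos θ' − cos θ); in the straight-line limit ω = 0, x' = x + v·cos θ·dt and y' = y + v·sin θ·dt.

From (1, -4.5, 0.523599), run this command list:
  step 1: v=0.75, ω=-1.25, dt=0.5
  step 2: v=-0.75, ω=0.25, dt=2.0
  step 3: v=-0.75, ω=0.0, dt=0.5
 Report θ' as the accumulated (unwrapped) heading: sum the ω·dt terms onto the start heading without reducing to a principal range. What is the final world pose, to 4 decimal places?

step 1: θ'=-0.1014 (R=-0.6000) → pose (1.3607, -4.4227, -0.1014)
step 2: θ'=0.3986 (R=-3.0000) → pose (-0.1073, -4.6425, 0.3986)
step 3: θ'=0.3986 (straight) → pose (-0.4529, -4.7880, 0.3986)

(-0.4529, -4.7880, 0.3986)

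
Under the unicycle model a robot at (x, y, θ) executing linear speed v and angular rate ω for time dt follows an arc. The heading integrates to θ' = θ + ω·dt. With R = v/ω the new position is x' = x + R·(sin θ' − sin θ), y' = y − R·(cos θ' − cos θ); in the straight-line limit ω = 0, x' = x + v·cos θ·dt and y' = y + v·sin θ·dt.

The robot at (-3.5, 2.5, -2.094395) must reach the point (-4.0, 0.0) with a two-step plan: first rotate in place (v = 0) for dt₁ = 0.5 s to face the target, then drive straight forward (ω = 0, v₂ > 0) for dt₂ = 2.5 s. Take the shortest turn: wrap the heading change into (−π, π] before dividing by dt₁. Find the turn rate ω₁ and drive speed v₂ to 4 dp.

ω₁ = 0.6524, v₂ = 1.0198

heading to target = atan2(0−2.5, -4−-3.5) = -1.7682
Δθ = wrap(-1.7682 − -2.0944) = 0.3262; ω₁ = Δθ/dt₁ = 0.6524
distance = √((-4−-3.5)² + (0−2.5)²) = 2.5495; v₂ = distance/dt₂ = 1.0198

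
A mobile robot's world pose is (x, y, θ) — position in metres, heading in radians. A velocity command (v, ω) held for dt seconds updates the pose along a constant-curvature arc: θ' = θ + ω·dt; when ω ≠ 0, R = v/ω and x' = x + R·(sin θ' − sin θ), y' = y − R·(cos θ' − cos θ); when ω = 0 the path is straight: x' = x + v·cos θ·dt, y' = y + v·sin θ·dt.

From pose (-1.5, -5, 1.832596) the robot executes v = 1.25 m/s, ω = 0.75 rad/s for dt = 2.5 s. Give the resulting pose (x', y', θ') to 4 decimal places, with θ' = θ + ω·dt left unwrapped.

(-4.0036, -4.0246, 3.7076)

θ' = 1.8326 + 0.75·2.5 = 3.7076
R = v/ω = 1.25/0.75 = 1.6667
x' = -1.5 + 1.6667·(sin 3.7076 − sin 1.8326) = -4.0036
y' = -5 − 1.6667·(cos 3.7076 − cos 1.8326) = -4.0246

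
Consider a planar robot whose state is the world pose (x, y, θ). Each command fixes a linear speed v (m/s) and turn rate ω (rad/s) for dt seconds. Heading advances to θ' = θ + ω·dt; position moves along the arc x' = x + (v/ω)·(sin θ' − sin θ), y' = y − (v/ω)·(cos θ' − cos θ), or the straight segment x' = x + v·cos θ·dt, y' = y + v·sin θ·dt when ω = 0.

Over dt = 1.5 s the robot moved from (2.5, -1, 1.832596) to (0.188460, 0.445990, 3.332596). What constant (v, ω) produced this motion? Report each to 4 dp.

Δθ = 3.332596 − 1.832596 = 1.500000
ω = Δθ/dt = 1.500000/1.5 = 1.0000
R = Δx/(sin θ' − sin θ) = 2.0000
v = R·ω = 2.0000·1.0000 = 2.0000

v = 2.0000, ω = 1.0000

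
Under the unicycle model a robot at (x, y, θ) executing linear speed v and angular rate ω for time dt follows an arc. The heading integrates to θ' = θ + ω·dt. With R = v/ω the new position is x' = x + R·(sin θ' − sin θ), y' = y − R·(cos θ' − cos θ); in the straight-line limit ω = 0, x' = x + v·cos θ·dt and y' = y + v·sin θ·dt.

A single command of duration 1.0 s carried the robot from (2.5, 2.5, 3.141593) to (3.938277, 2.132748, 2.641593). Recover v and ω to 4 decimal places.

v = -1.5000, ω = -0.5000

Δθ = 2.641593 − 3.141593 = -0.500000
ω = Δθ/dt = -0.500000/1.0 = -0.5000
R = Δx/(sin θ' − sin θ) = 3.0000
v = R·ω = 3.0000·-0.5000 = -1.5000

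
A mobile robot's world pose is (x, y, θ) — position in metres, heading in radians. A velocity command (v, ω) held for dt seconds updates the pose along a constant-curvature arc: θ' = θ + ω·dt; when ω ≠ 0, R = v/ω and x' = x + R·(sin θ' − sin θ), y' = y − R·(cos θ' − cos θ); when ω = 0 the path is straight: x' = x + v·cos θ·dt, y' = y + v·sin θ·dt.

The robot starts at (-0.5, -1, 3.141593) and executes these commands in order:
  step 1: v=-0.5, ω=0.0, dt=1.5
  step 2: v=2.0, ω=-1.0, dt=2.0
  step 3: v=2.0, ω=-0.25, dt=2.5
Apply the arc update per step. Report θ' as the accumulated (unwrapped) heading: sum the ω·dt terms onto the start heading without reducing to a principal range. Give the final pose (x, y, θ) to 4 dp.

(1.7544, 5.4592, 0.5166)

step 1: θ'=3.1416 (straight) → pose (0.2500, -1.0000, 3.1416)
step 2: θ'=1.1416 (R=-2.0000) → pose (-1.5686, 1.8323, 1.1416)
step 3: θ'=0.5166 (R=-8.0000) → pose (1.7544, 5.4592, 0.5166)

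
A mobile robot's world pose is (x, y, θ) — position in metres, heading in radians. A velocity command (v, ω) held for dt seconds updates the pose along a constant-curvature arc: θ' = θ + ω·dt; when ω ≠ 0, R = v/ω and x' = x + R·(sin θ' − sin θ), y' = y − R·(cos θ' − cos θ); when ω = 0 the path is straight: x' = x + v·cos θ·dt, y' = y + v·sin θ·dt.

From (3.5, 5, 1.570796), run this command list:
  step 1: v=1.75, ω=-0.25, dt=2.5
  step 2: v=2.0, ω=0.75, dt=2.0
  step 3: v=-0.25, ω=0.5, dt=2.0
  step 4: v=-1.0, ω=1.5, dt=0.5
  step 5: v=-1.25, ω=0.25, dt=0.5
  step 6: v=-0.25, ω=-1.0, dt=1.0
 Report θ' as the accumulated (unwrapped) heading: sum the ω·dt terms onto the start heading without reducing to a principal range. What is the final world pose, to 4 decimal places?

step 1: θ'=0.9458 (R=-7.0000) → pose (4.8233, 9.0957, 0.9458)
step 2: θ'=2.4458 (R=2.6667) → pose (4.3700, 12.7027, 2.4458)
step 3: θ'=3.4458 (R=-0.5000) → pose (4.8403, 12.6095, 3.4458)
step 4: θ'=4.1958 (R=-0.6667) → pose (5.2203, 12.9162, 4.1958)
step 5: θ'=4.3208 (R=-5.0000) → pose (5.4942, 13.4775, 4.3208)
step 6: θ'=3.3208 (R=0.2500) → pose (5.6808, 13.6281, 3.3208)

(5.6808, 13.6281, 3.3208)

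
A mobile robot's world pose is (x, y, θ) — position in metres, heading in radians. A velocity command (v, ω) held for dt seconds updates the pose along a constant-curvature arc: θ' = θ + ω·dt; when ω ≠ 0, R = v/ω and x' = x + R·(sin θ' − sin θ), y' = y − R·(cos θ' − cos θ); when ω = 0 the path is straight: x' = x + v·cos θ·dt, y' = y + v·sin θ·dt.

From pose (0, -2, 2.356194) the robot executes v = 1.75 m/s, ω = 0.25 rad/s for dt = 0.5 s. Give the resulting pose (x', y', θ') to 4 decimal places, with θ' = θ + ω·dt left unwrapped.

θ' = 2.3562 + 0.25·0.5 = 2.4812
R = v/ω = 1.75/0.25 = 7.0000
x' = 0 + 7.0000·(sin 2.4812 − sin 2.3562) = -0.6557
y' = -2 − 7.0000·(cos 2.4812 − cos 2.3562) = -1.4215

(-0.6557, -1.4215, 2.4812)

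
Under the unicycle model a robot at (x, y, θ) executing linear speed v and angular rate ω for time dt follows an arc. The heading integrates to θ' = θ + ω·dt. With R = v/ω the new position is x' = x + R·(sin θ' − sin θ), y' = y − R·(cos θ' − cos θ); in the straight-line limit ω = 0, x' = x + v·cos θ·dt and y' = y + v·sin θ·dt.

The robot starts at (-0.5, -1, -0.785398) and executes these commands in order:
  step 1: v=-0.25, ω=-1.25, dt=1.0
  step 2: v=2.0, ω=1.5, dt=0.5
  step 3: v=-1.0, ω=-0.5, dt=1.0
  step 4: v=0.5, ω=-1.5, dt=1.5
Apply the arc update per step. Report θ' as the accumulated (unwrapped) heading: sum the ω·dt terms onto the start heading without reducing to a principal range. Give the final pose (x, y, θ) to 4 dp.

step 1: θ'=-2.0354 (R=0.2000) → pose (-0.5374, -0.7690, -2.0354)
step 2: θ'=-1.2854 (R=1.3333) → pose (-0.6248, -1.7418, -1.2854)
step 3: θ'=-1.7854 (R=2.0000) → pose (-0.6598, -0.7528, -1.7854)
step 4: θ'=-4.0354 (R=-0.3333) → pose (-1.2453, -0.8906, -4.0354)

(-1.2453, -0.8906, -4.0354)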